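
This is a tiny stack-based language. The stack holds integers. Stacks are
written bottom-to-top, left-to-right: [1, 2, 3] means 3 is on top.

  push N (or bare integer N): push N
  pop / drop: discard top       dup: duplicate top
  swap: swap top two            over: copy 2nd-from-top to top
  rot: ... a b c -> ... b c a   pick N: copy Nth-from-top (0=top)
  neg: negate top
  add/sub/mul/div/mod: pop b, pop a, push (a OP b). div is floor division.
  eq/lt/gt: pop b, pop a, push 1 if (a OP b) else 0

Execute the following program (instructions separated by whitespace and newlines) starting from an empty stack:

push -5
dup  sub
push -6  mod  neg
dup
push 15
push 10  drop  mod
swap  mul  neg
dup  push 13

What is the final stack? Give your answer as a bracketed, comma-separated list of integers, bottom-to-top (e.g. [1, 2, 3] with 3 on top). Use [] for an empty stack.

Answer: [0, 0, 13]

Derivation:
After 'push -5': [-5]
After 'dup': [-5, -5]
After 'sub': [0]
After 'push -6': [0, -6]
After 'mod': [0]
After 'neg': [0]
After 'dup': [0, 0]
After 'push 15': [0, 0, 15]
After 'push 10': [0, 0, 15, 10]
After 'drop': [0, 0, 15]
After 'mod': [0, 0]
After 'swap': [0, 0]
After 'mul': [0]
After 'neg': [0]
After 'dup': [0, 0]
After 'push 13': [0, 0, 13]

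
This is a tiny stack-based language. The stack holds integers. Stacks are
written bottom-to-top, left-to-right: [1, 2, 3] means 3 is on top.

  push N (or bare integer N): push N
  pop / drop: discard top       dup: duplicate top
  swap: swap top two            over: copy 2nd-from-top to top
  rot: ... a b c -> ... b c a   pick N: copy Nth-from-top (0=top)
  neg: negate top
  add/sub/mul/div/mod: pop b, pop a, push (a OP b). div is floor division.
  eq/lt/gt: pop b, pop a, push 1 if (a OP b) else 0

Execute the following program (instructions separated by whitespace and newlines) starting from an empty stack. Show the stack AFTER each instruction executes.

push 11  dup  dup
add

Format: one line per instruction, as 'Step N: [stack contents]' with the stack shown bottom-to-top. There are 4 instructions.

Step 1: [11]
Step 2: [11, 11]
Step 3: [11, 11, 11]
Step 4: [11, 22]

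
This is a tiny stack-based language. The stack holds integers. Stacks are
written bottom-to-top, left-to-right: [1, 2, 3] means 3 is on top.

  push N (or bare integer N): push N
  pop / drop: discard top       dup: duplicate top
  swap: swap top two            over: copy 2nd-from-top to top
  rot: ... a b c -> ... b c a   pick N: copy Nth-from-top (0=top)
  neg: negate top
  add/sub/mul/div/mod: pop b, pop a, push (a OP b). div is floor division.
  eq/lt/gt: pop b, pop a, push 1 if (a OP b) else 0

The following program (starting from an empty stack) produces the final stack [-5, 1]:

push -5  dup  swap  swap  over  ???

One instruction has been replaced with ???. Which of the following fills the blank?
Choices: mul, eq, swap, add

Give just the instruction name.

Answer: eq

Derivation:
Stack before ???: [-5, -5, -5]
Stack after ???:  [-5, 1]
Checking each choice:
  mul: produces [-5, 25]
  eq: MATCH
  swap: produces [-5, -5, -5]
  add: produces [-5, -10]


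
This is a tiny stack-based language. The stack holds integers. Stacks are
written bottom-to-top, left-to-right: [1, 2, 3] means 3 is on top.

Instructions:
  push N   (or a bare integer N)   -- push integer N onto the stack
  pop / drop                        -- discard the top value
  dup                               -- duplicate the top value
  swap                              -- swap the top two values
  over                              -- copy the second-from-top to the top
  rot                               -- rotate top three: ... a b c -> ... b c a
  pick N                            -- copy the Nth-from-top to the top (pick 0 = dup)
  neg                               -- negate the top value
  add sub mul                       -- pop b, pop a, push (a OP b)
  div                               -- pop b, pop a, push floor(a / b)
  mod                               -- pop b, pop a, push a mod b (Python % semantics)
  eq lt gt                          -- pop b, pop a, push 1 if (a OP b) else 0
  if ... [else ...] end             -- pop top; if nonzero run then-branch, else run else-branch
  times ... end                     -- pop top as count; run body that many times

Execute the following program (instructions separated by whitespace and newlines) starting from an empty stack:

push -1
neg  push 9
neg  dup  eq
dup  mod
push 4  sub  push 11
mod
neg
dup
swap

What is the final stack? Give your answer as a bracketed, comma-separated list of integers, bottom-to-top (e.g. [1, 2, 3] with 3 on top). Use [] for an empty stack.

After 'push -1': [-1]
After 'neg': [1]
After 'push 9': [1, 9]
After 'neg': [1, -9]
After 'dup': [1, -9, -9]
After 'eq': [1, 1]
After 'dup': [1, 1, 1]
After 'mod': [1, 0]
After 'push 4': [1, 0, 4]
After 'sub': [1, -4]
After 'push 11': [1, -4, 11]
After 'mod': [1, 7]
After 'neg': [1, -7]
After 'dup': [1, -7, -7]
After 'swap': [1, -7, -7]

Answer: [1, -7, -7]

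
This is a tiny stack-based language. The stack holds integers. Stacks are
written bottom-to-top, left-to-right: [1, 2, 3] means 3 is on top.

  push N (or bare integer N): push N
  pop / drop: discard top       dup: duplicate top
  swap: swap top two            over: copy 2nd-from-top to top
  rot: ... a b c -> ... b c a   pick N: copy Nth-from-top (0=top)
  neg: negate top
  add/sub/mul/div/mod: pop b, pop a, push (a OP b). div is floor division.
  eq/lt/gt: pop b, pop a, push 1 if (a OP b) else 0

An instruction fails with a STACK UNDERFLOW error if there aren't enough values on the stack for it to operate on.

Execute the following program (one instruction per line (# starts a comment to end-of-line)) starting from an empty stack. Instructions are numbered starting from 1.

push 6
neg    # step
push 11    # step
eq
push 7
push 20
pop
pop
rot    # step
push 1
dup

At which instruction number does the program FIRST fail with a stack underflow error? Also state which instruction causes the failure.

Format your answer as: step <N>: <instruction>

Step 1 ('push 6'): stack = [6], depth = 1
Step 2 ('neg'): stack = [-6], depth = 1
Step 3 ('push 11'): stack = [-6, 11], depth = 2
Step 4 ('eq'): stack = [0], depth = 1
Step 5 ('push 7'): stack = [0, 7], depth = 2
Step 6 ('push 20'): stack = [0, 7, 20], depth = 3
Step 7 ('pop'): stack = [0, 7], depth = 2
Step 8 ('pop'): stack = [0], depth = 1
Step 9 ('rot'): needs 3 value(s) but depth is 1 — STACK UNDERFLOW

Answer: step 9: rot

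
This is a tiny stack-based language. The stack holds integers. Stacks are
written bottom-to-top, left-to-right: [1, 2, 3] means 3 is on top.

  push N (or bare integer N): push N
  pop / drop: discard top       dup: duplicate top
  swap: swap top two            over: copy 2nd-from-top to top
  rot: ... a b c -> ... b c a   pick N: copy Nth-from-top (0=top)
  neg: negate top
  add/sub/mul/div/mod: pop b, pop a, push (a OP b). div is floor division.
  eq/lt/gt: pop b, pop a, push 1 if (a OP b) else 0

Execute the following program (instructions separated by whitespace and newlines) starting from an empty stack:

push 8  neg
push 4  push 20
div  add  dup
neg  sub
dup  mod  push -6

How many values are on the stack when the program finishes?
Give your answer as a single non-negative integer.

Answer: 2

Derivation:
After 'push 8': stack = [8] (depth 1)
After 'neg': stack = [-8] (depth 1)
After 'push 4': stack = [-8, 4] (depth 2)
After 'push 20': stack = [-8, 4, 20] (depth 3)
After 'div': stack = [-8, 0] (depth 2)
After 'add': stack = [-8] (depth 1)
After 'dup': stack = [-8, -8] (depth 2)
After 'neg': stack = [-8, 8] (depth 2)
After 'sub': stack = [-16] (depth 1)
After 'dup': stack = [-16, -16] (depth 2)
After 'mod': stack = [0] (depth 1)
After 'push -6': stack = [0, -6] (depth 2)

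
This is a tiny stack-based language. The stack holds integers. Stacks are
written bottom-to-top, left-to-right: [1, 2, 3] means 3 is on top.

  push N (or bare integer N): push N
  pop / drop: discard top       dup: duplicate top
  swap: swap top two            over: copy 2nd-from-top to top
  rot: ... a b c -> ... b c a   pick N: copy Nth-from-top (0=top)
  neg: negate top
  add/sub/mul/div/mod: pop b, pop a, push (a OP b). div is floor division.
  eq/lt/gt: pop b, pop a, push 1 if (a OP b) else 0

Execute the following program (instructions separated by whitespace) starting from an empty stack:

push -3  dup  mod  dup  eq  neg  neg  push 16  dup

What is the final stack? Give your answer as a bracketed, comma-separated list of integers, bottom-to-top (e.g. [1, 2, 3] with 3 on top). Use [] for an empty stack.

After 'push -3': [-3]
After 'dup': [-3, -3]
After 'mod': [0]
After 'dup': [0, 0]
After 'eq': [1]
After 'neg': [-1]
After 'neg': [1]
After 'push 16': [1, 16]
After 'dup': [1, 16, 16]

Answer: [1, 16, 16]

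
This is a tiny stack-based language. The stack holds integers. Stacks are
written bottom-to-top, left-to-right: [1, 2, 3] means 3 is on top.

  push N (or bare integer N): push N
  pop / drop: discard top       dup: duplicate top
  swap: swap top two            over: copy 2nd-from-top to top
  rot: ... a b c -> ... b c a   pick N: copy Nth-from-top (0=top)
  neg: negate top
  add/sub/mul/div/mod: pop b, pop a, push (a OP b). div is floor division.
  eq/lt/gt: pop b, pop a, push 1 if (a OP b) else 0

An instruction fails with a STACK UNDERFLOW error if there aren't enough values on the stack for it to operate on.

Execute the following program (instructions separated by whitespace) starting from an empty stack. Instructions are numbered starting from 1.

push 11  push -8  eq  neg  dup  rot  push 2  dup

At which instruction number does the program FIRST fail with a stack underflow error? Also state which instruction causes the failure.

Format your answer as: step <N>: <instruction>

Answer: step 6: rot

Derivation:
Step 1 ('push 11'): stack = [11], depth = 1
Step 2 ('push -8'): stack = [11, -8], depth = 2
Step 3 ('eq'): stack = [0], depth = 1
Step 4 ('neg'): stack = [0], depth = 1
Step 5 ('dup'): stack = [0, 0], depth = 2
Step 6 ('rot'): needs 3 value(s) but depth is 2 — STACK UNDERFLOW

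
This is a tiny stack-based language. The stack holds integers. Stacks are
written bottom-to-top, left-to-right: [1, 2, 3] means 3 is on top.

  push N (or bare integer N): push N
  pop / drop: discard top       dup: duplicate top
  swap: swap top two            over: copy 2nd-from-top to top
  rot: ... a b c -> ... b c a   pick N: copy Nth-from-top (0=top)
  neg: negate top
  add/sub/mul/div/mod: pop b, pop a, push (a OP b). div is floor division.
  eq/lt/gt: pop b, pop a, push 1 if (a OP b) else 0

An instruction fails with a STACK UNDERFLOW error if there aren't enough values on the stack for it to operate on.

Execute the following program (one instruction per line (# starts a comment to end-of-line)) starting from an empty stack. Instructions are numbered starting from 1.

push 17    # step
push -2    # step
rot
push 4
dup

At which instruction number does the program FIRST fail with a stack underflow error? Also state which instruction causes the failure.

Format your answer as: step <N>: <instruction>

Step 1 ('push 17'): stack = [17], depth = 1
Step 2 ('push -2'): stack = [17, -2], depth = 2
Step 3 ('rot'): needs 3 value(s) but depth is 2 — STACK UNDERFLOW

Answer: step 3: rot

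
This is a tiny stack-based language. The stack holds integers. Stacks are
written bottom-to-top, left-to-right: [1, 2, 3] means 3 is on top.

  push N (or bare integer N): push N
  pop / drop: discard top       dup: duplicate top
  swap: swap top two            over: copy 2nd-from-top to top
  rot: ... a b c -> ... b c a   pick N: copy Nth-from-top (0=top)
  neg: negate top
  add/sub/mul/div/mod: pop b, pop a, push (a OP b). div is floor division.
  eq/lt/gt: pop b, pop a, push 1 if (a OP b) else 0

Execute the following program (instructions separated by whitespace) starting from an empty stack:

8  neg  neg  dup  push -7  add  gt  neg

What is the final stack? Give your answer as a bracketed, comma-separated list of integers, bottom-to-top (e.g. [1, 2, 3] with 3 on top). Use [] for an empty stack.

Answer: [-1]

Derivation:
After 'push 8': [8]
After 'neg': [-8]
After 'neg': [8]
After 'dup': [8, 8]
After 'push -7': [8, 8, -7]
After 'add': [8, 1]
After 'gt': [1]
After 'neg': [-1]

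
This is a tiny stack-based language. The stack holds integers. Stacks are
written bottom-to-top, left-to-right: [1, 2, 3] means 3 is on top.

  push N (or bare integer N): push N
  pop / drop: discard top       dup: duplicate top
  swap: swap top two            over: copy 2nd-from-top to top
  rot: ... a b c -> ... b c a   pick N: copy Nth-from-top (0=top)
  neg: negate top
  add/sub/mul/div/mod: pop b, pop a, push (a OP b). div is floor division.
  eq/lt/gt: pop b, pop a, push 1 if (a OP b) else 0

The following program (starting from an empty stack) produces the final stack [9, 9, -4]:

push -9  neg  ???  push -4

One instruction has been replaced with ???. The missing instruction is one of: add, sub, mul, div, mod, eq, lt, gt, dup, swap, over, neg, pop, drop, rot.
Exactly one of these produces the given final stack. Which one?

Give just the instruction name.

Stack before ???: [9]
Stack after ???:  [9, 9]
The instruction that transforms [9] -> [9, 9] is: dup

Answer: dup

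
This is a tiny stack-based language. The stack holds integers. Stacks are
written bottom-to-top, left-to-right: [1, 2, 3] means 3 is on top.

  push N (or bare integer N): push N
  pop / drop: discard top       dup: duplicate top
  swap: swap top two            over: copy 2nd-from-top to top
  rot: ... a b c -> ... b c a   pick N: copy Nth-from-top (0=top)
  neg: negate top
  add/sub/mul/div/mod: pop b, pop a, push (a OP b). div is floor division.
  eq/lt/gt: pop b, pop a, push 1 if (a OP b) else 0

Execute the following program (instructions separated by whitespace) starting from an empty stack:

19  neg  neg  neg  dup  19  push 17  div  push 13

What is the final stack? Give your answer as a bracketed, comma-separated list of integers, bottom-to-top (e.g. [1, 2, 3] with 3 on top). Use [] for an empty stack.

Answer: [-19, -19, 1, 13]

Derivation:
After 'push 19': [19]
After 'neg': [-19]
After 'neg': [19]
After 'neg': [-19]
After 'dup': [-19, -19]
After 'push 19': [-19, -19, 19]
After 'push 17': [-19, -19, 19, 17]
After 'div': [-19, -19, 1]
After 'push 13': [-19, -19, 1, 13]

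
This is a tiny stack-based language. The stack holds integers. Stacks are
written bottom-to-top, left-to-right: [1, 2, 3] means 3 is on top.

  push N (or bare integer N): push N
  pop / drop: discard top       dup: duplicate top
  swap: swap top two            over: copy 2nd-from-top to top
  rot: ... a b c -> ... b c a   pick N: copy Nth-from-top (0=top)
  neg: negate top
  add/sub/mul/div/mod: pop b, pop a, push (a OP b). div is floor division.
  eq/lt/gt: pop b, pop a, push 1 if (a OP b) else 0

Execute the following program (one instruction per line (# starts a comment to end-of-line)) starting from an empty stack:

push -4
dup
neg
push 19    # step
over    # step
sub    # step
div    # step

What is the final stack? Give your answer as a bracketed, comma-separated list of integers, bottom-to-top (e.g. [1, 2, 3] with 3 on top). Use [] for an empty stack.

After 'push -4': [-4]
After 'dup': [-4, -4]
After 'neg': [-4, 4]
After 'push 19': [-4, 4, 19]
After 'over': [-4, 4, 19, 4]
After 'sub': [-4, 4, 15]
After 'div': [-4, 0]

Answer: [-4, 0]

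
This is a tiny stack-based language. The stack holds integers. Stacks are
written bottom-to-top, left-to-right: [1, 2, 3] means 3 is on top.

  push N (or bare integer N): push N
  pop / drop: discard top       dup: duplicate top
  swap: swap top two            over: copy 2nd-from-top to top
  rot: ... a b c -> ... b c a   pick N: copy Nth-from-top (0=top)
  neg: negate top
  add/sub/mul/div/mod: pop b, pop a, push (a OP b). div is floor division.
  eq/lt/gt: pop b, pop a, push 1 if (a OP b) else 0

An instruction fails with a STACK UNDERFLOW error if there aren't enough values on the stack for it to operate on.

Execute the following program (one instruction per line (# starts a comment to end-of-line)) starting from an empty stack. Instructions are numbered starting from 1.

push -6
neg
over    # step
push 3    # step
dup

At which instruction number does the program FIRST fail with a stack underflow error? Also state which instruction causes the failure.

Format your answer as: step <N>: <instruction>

Step 1 ('push -6'): stack = [-6], depth = 1
Step 2 ('neg'): stack = [6], depth = 1
Step 3 ('over'): needs 2 value(s) but depth is 1 — STACK UNDERFLOW

Answer: step 3: over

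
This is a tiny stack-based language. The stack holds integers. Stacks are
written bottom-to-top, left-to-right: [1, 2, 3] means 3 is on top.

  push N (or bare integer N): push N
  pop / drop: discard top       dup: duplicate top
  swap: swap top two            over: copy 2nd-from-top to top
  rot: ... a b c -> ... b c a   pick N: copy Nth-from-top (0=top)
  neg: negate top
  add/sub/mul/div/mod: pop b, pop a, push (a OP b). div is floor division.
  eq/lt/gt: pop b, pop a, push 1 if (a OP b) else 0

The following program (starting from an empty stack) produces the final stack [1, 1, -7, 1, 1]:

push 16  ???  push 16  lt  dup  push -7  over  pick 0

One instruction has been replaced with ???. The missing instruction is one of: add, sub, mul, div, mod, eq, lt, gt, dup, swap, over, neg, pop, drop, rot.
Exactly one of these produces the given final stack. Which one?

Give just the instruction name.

Stack before ???: [16]
Stack after ???:  [-16]
The instruction that transforms [16] -> [-16] is: neg

Answer: neg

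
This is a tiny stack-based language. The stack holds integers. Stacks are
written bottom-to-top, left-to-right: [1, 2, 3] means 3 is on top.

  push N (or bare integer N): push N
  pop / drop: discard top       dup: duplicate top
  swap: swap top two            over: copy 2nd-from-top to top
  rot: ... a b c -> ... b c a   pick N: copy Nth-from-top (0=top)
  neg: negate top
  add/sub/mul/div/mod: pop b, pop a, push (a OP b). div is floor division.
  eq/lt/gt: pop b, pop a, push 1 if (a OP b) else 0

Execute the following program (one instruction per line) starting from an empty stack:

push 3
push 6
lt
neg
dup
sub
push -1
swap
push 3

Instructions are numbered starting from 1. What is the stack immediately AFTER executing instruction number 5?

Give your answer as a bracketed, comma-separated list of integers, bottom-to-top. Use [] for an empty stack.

Answer: [-1, -1]

Derivation:
Step 1 ('push 3'): [3]
Step 2 ('push 6'): [3, 6]
Step 3 ('lt'): [1]
Step 4 ('neg'): [-1]
Step 5 ('dup'): [-1, -1]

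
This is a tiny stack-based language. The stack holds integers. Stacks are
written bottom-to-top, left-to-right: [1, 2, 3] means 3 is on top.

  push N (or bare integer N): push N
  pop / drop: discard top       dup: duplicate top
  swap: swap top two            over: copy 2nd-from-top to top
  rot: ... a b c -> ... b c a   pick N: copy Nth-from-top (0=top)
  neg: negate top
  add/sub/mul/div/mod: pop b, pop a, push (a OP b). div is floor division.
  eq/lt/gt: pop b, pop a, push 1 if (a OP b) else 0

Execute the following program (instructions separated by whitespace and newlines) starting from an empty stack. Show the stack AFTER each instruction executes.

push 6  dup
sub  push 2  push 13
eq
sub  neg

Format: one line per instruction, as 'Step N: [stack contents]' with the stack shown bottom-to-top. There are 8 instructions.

Step 1: [6]
Step 2: [6, 6]
Step 3: [0]
Step 4: [0, 2]
Step 5: [0, 2, 13]
Step 6: [0, 0]
Step 7: [0]
Step 8: [0]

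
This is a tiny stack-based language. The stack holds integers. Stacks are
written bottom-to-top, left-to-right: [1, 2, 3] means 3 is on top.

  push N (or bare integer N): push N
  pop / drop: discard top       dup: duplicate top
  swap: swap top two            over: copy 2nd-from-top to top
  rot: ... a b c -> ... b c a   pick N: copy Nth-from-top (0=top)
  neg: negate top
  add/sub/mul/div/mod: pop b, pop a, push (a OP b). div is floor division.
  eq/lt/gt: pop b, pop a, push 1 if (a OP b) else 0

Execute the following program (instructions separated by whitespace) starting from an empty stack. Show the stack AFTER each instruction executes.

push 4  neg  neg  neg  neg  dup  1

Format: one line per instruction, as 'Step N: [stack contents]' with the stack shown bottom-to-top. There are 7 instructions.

Step 1: [4]
Step 2: [-4]
Step 3: [4]
Step 4: [-4]
Step 5: [4]
Step 6: [4, 4]
Step 7: [4, 4, 1]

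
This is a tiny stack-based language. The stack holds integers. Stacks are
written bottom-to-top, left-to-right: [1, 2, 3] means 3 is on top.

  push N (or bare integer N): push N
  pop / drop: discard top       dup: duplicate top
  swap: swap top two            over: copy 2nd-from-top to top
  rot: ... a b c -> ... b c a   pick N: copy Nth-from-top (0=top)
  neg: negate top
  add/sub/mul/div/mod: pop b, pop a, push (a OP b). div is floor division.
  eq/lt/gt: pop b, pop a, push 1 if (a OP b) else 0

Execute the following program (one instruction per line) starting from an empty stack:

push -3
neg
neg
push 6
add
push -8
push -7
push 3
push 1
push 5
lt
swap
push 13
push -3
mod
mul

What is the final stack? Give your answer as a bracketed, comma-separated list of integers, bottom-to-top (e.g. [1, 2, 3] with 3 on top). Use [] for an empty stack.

After 'push -3': [-3]
After 'neg': [3]
After 'neg': [-3]
After 'push 6': [-3, 6]
After 'add': [3]
After 'push -8': [3, -8]
After 'push -7': [3, -8, -7]
After 'push 3': [3, -8, -7, 3]
After 'push 1': [3, -8, -7, 3, 1]
After 'push 5': [3, -8, -7, 3, 1, 5]
After 'lt': [3, -8, -7, 3, 1]
After 'swap': [3, -8, -7, 1, 3]
After 'push 13': [3, -8, -7, 1, 3, 13]
After 'push -3': [3, -8, -7, 1, 3, 13, -3]
After 'mod': [3, -8, -7, 1, 3, -2]
After 'mul': [3, -8, -7, 1, -6]

Answer: [3, -8, -7, 1, -6]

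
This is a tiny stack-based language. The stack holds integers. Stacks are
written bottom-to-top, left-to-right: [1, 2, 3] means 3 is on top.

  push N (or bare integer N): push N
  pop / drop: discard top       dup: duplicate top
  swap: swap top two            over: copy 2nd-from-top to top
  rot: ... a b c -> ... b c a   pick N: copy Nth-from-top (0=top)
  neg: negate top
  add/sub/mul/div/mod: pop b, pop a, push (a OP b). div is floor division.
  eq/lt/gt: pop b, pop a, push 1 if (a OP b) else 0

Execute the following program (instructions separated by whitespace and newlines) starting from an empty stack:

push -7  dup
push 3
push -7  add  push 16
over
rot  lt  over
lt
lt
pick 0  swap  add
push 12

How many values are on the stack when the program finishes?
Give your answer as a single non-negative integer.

After 'push -7': stack = [-7] (depth 1)
After 'dup': stack = [-7, -7] (depth 2)
After 'push 3': stack = [-7, -7, 3] (depth 3)
After 'push -7': stack = [-7, -7, 3, -7] (depth 4)
After 'add': stack = [-7, -7, -4] (depth 3)
After 'push 16': stack = [-7, -7, -4, 16] (depth 4)
After 'over': stack = [-7, -7, -4, 16, -4] (depth 5)
After 'rot': stack = [-7, -7, 16, -4, -4] (depth 5)
After 'lt': stack = [-7, -7, 16, 0] (depth 4)
After 'over': stack = [-7, -7, 16, 0, 16] (depth 5)
After 'lt': stack = [-7, -7, 16, 1] (depth 4)
After 'lt': stack = [-7, -7, 0] (depth 3)
After 'pick 0': stack = [-7, -7, 0, 0] (depth 4)
After 'swap': stack = [-7, -7, 0, 0] (depth 4)
After 'add': stack = [-7, -7, 0] (depth 3)
After 'push 12': stack = [-7, -7, 0, 12] (depth 4)

Answer: 4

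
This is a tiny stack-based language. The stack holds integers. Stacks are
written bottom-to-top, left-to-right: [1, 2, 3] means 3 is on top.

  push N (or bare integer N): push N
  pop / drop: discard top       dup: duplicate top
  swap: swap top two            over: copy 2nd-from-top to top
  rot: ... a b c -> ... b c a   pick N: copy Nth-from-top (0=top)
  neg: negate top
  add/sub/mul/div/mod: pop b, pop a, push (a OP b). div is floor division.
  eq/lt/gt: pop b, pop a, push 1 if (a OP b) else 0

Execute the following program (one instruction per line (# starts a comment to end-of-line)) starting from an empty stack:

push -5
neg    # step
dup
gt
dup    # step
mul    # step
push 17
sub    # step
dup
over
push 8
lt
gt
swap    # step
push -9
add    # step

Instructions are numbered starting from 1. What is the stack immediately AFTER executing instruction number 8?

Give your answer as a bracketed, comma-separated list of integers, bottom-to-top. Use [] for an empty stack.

Step 1 ('push -5'): [-5]
Step 2 ('neg'): [5]
Step 3 ('dup'): [5, 5]
Step 4 ('gt'): [0]
Step 5 ('dup'): [0, 0]
Step 6 ('mul'): [0]
Step 7 ('push 17'): [0, 17]
Step 8 ('sub'): [-17]

Answer: [-17]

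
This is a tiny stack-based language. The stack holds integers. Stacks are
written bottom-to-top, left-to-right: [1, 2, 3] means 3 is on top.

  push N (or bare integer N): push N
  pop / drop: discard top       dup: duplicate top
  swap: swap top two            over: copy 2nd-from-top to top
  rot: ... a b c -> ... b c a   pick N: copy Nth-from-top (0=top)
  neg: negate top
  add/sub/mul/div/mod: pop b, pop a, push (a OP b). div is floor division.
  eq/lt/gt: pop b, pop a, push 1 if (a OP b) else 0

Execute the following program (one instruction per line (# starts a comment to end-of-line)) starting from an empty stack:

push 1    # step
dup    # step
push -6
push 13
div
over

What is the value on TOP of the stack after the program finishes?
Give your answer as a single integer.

Answer: 1

Derivation:
After 'push 1': [1]
After 'dup': [1, 1]
After 'push -6': [1, 1, -6]
After 'push 13': [1, 1, -6, 13]
After 'div': [1, 1, -1]
After 'over': [1, 1, -1, 1]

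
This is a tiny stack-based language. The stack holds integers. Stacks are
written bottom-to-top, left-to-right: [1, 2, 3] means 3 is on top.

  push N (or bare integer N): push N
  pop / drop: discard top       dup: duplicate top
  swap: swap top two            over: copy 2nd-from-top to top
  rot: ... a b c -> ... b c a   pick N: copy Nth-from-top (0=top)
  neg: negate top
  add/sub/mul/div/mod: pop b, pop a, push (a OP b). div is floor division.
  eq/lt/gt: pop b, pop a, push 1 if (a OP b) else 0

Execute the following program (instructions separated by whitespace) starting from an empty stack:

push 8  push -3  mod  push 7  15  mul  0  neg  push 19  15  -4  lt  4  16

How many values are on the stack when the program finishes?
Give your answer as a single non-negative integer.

After 'push 8': stack = [8] (depth 1)
After 'push -3': stack = [8, -3] (depth 2)
After 'mod': stack = [-1] (depth 1)
After 'push 7': stack = [-1, 7] (depth 2)
After 'push 15': stack = [-1, 7, 15] (depth 3)
After 'mul': stack = [-1, 105] (depth 2)
After 'push 0': stack = [-1, 105, 0] (depth 3)
After 'neg': stack = [-1, 105, 0] (depth 3)
After 'push 19': stack = [-1, 105, 0, 19] (depth 4)
After 'push 15': stack = [-1, 105, 0, 19, 15] (depth 5)
After 'push -4': stack = [-1, 105, 0, 19, 15, -4] (depth 6)
After 'lt': stack = [-1, 105, 0, 19, 0] (depth 5)
After 'push 4': stack = [-1, 105, 0, 19, 0, 4] (depth 6)
After 'push 16': stack = [-1, 105, 0, 19, 0, 4, 16] (depth 7)

Answer: 7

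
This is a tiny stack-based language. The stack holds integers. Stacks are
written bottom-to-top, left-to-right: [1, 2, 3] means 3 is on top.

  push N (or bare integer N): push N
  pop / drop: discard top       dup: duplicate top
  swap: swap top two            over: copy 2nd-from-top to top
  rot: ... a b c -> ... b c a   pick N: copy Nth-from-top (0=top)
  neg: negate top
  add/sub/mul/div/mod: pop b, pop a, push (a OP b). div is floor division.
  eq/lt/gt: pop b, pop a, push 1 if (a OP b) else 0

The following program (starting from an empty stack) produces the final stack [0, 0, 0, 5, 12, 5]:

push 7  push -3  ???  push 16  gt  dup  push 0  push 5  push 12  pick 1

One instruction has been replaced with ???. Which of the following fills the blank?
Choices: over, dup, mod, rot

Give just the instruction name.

Stack before ???: [7, -3]
Stack after ???:  [-2]
Checking each choice:
  over: produces [7, -3, 0, 0, 0, 5, 12, 5]
  dup: produces [7, -3, 0, 0, 0, 5, 12, 5]
  mod: MATCH
  rot: stack underflow (need 3, have 2)


Answer: mod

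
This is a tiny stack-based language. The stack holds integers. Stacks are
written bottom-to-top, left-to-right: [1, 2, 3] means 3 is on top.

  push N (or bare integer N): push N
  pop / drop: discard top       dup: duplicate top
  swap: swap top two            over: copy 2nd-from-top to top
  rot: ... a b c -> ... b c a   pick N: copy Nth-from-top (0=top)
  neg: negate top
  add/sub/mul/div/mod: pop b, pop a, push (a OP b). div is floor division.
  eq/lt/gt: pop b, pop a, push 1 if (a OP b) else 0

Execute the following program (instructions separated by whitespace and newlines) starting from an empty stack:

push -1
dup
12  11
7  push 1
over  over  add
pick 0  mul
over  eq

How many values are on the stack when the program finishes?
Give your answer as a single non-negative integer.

After 'push -1': stack = [-1] (depth 1)
After 'dup': stack = [-1, -1] (depth 2)
After 'push 12': stack = [-1, -1, 12] (depth 3)
After 'push 11': stack = [-1, -1, 12, 11] (depth 4)
After 'push 7': stack = [-1, -1, 12, 11, 7] (depth 5)
After 'push 1': stack = [-1, -1, 12, 11, 7, 1] (depth 6)
After 'over': stack = [-1, -1, 12, 11, 7, 1, 7] (depth 7)
After 'over': stack = [-1, -1, 12, 11, 7, 1, 7, 1] (depth 8)
After 'add': stack = [-1, -1, 12, 11, 7, 1, 8] (depth 7)
After 'pick 0': stack = [-1, -1, 12, 11, 7, 1, 8, 8] (depth 8)
After 'mul': stack = [-1, -1, 12, 11, 7, 1, 64] (depth 7)
After 'over': stack = [-1, -1, 12, 11, 7, 1, 64, 1] (depth 8)
After 'eq': stack = [-1, -1, 12, 11, 7, 1, 0] (depth 7)

Answer: 7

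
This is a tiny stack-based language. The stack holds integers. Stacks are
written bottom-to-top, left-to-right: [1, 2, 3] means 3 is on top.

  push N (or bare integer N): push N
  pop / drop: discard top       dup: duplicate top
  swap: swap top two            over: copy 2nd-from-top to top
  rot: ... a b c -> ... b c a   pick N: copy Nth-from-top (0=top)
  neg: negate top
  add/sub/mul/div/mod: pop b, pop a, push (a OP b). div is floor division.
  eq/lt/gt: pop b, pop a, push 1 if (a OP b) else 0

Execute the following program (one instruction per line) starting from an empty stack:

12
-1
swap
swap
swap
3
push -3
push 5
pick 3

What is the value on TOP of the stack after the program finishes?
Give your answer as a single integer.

After 'push 12': [12]
After 'push -1': [12, -1]
After 'swap': [-1, 12]
After 'swap': [12, -1]
After 'swap': [-1, 12]
After 'push 3': [-1, 12, 3]
After 'push -3': [-1, 12, 3, -3]
After 'push 5': [-1, 12, 3, -3, 5]
After 'pick 3': [-1, 12, 3, -3, 5, 12]

Answer: 12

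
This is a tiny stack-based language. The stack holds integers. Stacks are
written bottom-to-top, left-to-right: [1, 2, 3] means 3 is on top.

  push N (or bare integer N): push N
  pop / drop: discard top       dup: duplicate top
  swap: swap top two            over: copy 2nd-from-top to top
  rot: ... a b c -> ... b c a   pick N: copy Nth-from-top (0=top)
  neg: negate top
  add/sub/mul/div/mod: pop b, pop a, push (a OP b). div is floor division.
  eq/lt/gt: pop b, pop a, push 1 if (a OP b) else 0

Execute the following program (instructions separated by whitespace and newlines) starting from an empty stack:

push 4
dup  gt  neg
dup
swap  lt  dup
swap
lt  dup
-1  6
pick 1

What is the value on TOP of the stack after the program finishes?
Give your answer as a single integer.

Answer: -1

Derivation:
After 'push 4': [4]
After 'dup': [4, 4]
After 'gt': [0]
After 'neg': [0]
After 'dup': [0, 0]
After 'swap': [0, 0]
After 'lt': [0]
After 'dup': [0, 0]
After 'swap': [0, 0]
After 'lt': [0]
After 'dup': [0, 0]
After 'push -1': [0, 0, -1]
After 'push 6': [0, 0, -1, 6]
After 'pick 1': [0, 0, -1, 6, -1]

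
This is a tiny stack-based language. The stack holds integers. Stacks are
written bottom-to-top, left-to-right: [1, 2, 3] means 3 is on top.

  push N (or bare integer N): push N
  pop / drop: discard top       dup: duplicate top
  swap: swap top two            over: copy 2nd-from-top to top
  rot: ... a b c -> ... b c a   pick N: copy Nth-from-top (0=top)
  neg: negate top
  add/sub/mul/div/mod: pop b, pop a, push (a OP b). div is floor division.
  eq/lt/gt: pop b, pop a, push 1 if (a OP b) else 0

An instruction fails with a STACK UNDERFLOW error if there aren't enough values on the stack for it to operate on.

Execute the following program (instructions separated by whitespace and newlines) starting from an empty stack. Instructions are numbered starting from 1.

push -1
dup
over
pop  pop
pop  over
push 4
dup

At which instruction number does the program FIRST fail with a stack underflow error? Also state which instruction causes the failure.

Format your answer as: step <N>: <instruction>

Step 1 ('push -1'): stack = [-1], depth = 1
Step 2 ('dup'): stack = [-1, -1], depth = 2
Step 3 ('over'): stack = [-1, -1, -1], depth = 3
Step 4 ('pop'): stack = [-1, -1], depth = 2
Step 5 ('pop'): stack = [-1], depth = 1
Step 6 ('pop'): stack = [], depth = 0
Step 7 ('over'): needs 2 value(s) but depth is 0 — STACK UNDERFLOW

Answer: step 7: over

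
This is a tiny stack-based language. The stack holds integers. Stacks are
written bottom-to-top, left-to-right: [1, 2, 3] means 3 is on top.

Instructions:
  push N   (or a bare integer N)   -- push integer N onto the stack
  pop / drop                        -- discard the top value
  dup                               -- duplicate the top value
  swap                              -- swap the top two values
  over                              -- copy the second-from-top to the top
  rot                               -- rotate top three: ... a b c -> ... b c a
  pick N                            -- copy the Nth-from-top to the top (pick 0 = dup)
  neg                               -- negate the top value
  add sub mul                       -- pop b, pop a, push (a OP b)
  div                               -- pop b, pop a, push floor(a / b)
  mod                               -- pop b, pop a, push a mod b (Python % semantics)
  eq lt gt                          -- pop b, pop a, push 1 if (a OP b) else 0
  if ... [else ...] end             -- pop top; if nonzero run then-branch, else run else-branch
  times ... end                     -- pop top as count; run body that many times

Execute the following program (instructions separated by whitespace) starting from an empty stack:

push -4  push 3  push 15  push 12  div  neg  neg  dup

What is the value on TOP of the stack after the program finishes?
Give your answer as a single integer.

After 'push -4': [-4]
After 'push 3': [-4, 3]
After 'push 15': [-4, 3, 15]
After 'push 12': [-4, 3, 15, 12]
After 'div': [-4, 3, 1]
After 'neg': [-4, 3, -1]
After 'neg': [-4, 3, 1]
After 'dup': [-4, 3, 1, 1]

Answer: 1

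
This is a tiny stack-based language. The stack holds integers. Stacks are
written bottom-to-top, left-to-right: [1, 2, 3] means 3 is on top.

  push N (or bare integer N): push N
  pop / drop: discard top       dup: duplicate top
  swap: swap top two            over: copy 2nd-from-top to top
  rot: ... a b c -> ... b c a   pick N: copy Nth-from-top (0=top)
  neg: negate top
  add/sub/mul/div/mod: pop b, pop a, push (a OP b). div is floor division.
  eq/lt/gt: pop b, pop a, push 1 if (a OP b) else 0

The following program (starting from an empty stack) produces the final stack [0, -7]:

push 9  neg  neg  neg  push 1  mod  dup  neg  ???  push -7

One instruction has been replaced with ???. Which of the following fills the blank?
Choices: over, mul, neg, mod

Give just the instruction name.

Stack before ???: [0, 0]
Stack after ???:  [0]
Checking each choice:
  over: produces [0, 0, 0, -7]
  mul: MATCH
  neg: produces [0, 0, -7]
  mod: modulo by zero


Answer: mul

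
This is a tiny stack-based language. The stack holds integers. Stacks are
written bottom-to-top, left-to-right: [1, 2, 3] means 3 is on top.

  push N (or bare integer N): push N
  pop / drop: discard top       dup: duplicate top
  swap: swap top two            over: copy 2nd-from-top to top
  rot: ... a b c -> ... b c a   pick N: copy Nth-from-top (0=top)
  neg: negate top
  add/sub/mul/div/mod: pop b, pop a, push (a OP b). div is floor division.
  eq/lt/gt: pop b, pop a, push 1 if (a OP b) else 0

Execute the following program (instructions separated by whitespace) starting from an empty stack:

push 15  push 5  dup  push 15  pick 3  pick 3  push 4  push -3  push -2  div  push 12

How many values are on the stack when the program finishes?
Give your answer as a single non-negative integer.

After 'push 15': stack = [15] (depth 1)
After 'push 5': stack = [15, 5] (depth 2)
After 'dup': stack = [15, 5, 5] (depth 3)
After 'push 15': stack = [15, 5, 5, 15] (depth 4)
After 'pick 3': stack = [15, 5, 5, 15, 15] (depth 5)
After 'pick 3': stack = [15, 5, 5, 15, 15, 5] (depth 6)
After 'push 4': stack = [15, 5, 5, 15, 15, 5, 4] (depth 7)
After 'push -3': stack = [15, 5, 5, 15, 15, 5, 4, -3] (depth 8)
After 'push -2': stack = [15, 5, 5, 15, 15, 5, 4, -3, -2] (depth 9)
After 'div': stack = [15, 5, 5, 15, 15, 5, 4, 1] (depth 8)
After 'push 12': stack = [15, 5, 5, 15, 15, 5, 4, 1, 12] (depth 9)

Answer: 9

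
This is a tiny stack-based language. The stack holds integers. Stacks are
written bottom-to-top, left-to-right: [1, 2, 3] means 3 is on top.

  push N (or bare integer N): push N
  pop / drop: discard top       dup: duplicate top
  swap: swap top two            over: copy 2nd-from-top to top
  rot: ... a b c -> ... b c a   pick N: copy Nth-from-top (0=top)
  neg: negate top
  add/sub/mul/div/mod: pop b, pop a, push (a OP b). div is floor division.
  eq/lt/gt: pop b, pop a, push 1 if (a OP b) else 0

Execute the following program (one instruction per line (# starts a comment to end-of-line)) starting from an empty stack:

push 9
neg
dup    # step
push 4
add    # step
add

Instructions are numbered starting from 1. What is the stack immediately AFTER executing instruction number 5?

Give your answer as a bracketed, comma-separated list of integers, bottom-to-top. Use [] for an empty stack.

Step 1 ('push 9'): [9]
Step 2 ('neg'): [-9]
Step 3 ('dup'): [-9, -9]
Step 4 ('push 4'): [-9, -9, 4]
Step 5 ('add'): [-9, -5]

Answer: [-9, -5]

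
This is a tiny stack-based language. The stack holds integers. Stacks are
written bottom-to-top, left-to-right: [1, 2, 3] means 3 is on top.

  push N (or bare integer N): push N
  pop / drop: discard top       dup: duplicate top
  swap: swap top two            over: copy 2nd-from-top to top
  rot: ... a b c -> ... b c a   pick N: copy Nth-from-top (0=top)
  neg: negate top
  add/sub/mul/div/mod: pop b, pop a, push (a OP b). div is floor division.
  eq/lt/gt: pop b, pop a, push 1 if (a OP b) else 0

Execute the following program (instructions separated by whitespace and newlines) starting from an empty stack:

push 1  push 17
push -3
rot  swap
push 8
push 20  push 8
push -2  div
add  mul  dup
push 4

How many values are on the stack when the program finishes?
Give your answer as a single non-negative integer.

Answer: 6

Derivation:
After 'push 1': stack = [1] (depth 1)
After 'push 17': stack = [1, 17] (depth 2)
After 'push -3': stack = [1, 17, -3] (depth 3)
After 'rot': stack = [17, -3, 1] (depth 3)
After 'swap': stack = [17, 1, -3] (depth 3)
After 'push 8': stack = [17, 1, -3, 8] (depth 4)
After 'push 20': stack = [17, 1, -3, 8, 20] (depth 5)
After 'push 8': stack = [17, 1, -3, 8, 20, 8] (depth 6)
After 'push -2': stack = [17, 1, -3, 8, 20, 8, -2] (depth 7)
After 'div': stack = [17, 1, -3, 8, 20, -4] (depth 6)
After 'add': stack = [17, 1, -3, 8, 16] (depth 5)
After 'mul': stack = [17, 1, -3, 128] (depth 4)
After 'dup': stack = [17, 1, -3, 128, 128] (depth 5)
After 'push 4': stack = [17, 1, -3, 128, 128, 4] (depth 6)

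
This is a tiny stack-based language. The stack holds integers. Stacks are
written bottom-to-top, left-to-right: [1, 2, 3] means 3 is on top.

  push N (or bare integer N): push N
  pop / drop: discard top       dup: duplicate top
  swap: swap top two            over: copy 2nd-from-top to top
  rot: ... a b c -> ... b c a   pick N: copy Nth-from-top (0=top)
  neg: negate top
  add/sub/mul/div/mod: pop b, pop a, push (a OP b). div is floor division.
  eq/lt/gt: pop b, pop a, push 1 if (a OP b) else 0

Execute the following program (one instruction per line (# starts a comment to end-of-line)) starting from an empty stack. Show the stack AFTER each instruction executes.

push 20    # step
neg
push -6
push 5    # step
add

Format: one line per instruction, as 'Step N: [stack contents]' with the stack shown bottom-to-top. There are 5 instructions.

Step 1: [20]
Step 2: [-20]
Step 3: [-20, -6]
Step 4: [-20, -6, 5]
Step 5: [-20, -1]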